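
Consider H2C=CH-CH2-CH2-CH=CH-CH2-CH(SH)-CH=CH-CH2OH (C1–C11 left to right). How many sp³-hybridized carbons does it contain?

C1: sp2
C2: sp2
C3: sp3 ✓
C4: sp3 ✓
C5: sp2
C6: sp2
C7: sp3 ✓
C8: sp3 ✓
C9: sp2
C10: sp2
C11: sp3 ✓
C3, C4, C7, C8, C11 → 5 sp3 carbons.

5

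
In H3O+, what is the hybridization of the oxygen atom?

sp^3

Three σ bonds + one lone pair = steric number 4 → sp3.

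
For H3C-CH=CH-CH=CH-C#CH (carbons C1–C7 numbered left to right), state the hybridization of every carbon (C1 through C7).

C1 — 4 σ bonds. Steric number 4, so sp3.
C2 has 3 σ bonds, plus one π bond: steric number 3 → sp2.
C3 carries 3 σ bonds, plus one π bond, giving a steric number of 3, so it is sp2.
C4: 3 σ bonds, plus one π bond — 3 electron domains, sp2.
C5: 3 σ bonds, plus one π bond — 3 electron domains, sp2.
C6 — 2 σ bonds, plus two π bonds. Steric number 2, so sp.
C7: 2 σ bonds, plus two π bonds — 2 electron domains, sp.

C1 sp3, C2 sp2, C3 sp2, C4 sp2, C5 sp2, C6 sp, C7 sp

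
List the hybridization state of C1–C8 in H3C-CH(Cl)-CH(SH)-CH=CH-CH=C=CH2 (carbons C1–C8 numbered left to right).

C1 sp3, C2 sp3, C3 sp3, C4 sp2, C5 sp2, C6 sp2, C7 sp, C8 sp2

C1 (4 σ bonds) has steric number 4: sp3.
C2 (4 σ bonds) has steric number 4: sp3.
C3 (4 σ bonds) has steric number 4: sp3.
C4 — 3 σ bonds, plus one π bond. Steric number 3, so sp2.
C5: 3 σ bonds, plus one π bond; 3 regions of electron density → sp2.
C6: 3 σ bonds, plus one π bond; 3 regions of electron density → sp2.
C7: 2 σ bonds, plus two π bonds — 2 electron domains, sp.
C8 has 3 σ bonds, plus one π bond: steric number 3 → sp2.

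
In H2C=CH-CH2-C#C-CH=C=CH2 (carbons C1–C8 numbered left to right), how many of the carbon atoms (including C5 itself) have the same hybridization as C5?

3

C5 is sp (two π bonds).
C1: sp2
C2: sp2
C3: sp3
C4: sp ✓
C5: sp ✓
C6: sp2
C7: sp ✓
C8: sp2
3 carbons are sp.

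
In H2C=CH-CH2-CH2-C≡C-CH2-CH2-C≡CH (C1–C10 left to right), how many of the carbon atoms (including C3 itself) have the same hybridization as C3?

C3 is sp3 (only σ bonds).
C1: sp2
C2: sp2
C3: sp3 ✓
C4: sp3 ✓
C5: sp
C6: sp
C7: sp3 ✓
C8: sp3 ✓
C9: sp
C10: sp
4 carbons are sp3.

4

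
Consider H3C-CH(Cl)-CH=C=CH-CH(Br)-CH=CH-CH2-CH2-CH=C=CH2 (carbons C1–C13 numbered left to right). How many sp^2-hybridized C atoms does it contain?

C1: sp3
C2: sp3
C3: sp2 ✓
C4: sp
C5: sp2 ✓
C6: sp3
C7: sp2 ✓
C8: sp2 ✓
C9: sp3
C10: sp3
C11: sp2 ✓
C12: sp
C13: sp2 ✓
C3, C5, C7, C8, C11, C13 → 6 sp2 carbons.

6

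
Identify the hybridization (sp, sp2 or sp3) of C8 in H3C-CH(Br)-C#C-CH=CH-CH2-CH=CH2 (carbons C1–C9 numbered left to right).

sp2

C8: 3 σ bonds, plus one π bond — 3 electron domains, sp2.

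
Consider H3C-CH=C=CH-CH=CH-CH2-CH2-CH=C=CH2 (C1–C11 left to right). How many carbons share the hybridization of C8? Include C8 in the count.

C8 is sp3 (only σ bonds).
C1: sp3 ✓
C2: sp2
C3: sp
C4: sp2
C5: sp2
C6: sp2
C7: sp3 ✓
C8: sp3 ✓
C9: sp2
C10: sp
C11: sp2
3 carbons are sp3.

3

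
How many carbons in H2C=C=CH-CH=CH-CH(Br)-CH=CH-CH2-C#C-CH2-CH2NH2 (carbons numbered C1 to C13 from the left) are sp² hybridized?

C1: sp2 ✓
C2: sp
C3: sp2 ✓
C4: sp2 ✓
C5: sp2 ✓
C6: sp3
C7: sp2 ✓
C8: sp2 ✓
C9: sp3
C10: sp
C11: sp
C12: sp3
C13: sp3
C1, C3, C4, C5, C7, C8 → 6 sp2 carbons.

6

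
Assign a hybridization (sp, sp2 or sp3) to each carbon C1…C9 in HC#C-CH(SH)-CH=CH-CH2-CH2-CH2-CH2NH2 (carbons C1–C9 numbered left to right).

C1 carries 2 σ bonds, plus two π bonds, giving a steric number of 2, so it is sp.
C2 (2 σ bonds, plus two π bonds) has steric number 2: sp.
C3 (4 σ bonds) has steric number 4: sp3.
C4: 3 σ bonds, plus one π bond; 3 regions of electron density → sp2.
C5 — 3 σ bonds, plus one π bond. Steric number 3, so sp2.
C6 — 4 σ bonds. Steric number 4, so sp3.
C7 (4 σ bonds) has steric number 4: sp3.
C8 carries 4 σ bonds, giving a steric number of 4, so it is sp3.
C9: 4 σ bonds; 4 regions of electron density → sp3.

C1 sp, C2 sp, C3 sp3, C4 sp2, C5 sp2, C6 sp3, C7 sp3, C8 sp3, C9 sp3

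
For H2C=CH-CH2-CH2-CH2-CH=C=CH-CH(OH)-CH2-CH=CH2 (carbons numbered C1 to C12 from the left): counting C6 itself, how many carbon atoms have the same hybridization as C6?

C6 is sp2 (one π bond).
C1: sp2 ✓
C2: sp2 ✓
C3: sp3
C4: sp3
C5: sp3
C6: sp2 ✓
C7: sp
C8: sp2 ✓
C9: sp3
C10: sp3
C11: sp2 ✓
C12: sp2 ✓
6 carbons are sp2.

6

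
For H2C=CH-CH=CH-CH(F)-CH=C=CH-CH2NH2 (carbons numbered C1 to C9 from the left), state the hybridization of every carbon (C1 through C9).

C1: 3 σ bonds, plus one π bond; 3 regions of electron density → sp2.
C2 has 3 σ bonds, plus one π bond: steric number 3 → sp2.
C3: 3 σ bonds, plus one π bond; 3 regions of electron density → sp2.
C4: 3 σ bonds, plus one π bond — 3 electron domains, sp2.
C5 carries 4 σ bonds, giving a steric number of 4, so it is sp3.
C6 carries 3 σ bonds, plus one π bond, giving a steric number of 3, so it is sp2.
C7 (2 σ bonds, plus two π bonds) has steric number 2: sp.
C8 has 3 σ bonds, plus one π bond: steric number 3 → sp2.
C9 has 4 σ bonds: steric number 4 → sp3.

C1 sp2, C2 sp2, C3 sp2, C4 sp2, C5 sp3, C6 sp2, C7 sp, C8 sp2, C9 sp3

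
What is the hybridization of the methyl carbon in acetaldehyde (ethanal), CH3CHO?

sp^3

The methyl carbon carries 4 σ bonds, giving a steric number of 4, so it is sp3.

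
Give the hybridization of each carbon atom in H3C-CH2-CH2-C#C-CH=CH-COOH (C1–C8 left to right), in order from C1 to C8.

C1 has 4 σ bonds: steric number 4 → sp3.
C2 (4 σ bonds) has steric number 4: sp3.
C3: 4 σ bonds; 4 regions of electron density → sp3.
C4 is sp: 2 σ bonds, plus two π bonds, 2 electron-density regions.
C5 — 2 σ bonds, plus two π bonds. Steric number 2, so sp.
C6 (3 σ bonds, plus one π bond) has steric number 3: sp2.
C7 is sp2: 3 σ bonds, plus one π bond, 3 electron-density regions.
C8 — 3 σ bonds, plus one π bond. Steric number 3, so sp2.

C1 sp3, C2 sp3, C3 sp3, C4 sp, C5 sp, C6 sp2, C7 sp2, C8 sp2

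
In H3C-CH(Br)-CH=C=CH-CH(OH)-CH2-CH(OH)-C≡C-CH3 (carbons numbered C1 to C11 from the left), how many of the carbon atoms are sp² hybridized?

C1: sp3
C2: sp3
C3: sp2 ✓
C4: sp
C5: sp2 ✓
C6: sp3
C7: sp3
C8: sp3
C9: sp
C10: sp
C11: sp3
C3, C5 → 2 sp2 carbons.

2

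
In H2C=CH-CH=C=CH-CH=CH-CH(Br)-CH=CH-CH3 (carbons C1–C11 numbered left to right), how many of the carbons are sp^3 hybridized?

2

C1: sp2
C2: sp2
C3: sp2
C4: sp
C5: sp2
C6: sp2
C7: sp2
C8: sp3 ✓
C9: sp2
C10: sp2
C11: sp3 ✓
C8, C11 → 2 sp3 carbons.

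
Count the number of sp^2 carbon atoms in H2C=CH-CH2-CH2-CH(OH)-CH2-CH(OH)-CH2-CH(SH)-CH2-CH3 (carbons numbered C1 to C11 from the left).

C1: sp2 ✓
C2: sp2 ✓
C3: sp3
C4: sp3
C5: sp3
C6: sp3
C7: sp3
C8: sp3
C9: sp3
C10: sp3
C11: sp3
C1, C2 → 2 sp2 carbons.

2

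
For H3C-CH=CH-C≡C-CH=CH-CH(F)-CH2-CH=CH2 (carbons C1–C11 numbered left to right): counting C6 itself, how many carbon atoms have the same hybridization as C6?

6

C6 is sp2 (one π bond).
C1: sp3
C2: sp2 ✓
C3: sp2 ✓
C4: sp
C5: sp
C6: sp2 ✓
C7: sp2 ✓
C8: sp3
C9: sp3
C10: sp2 ✓
C11: sp2 ✓
6 carbons are sp2.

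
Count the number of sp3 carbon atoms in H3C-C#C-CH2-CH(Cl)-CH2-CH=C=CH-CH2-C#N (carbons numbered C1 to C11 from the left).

C1: sp3 ✓
C2: sp
C3: sp
C4: sp3 ✓
C5: sp3 ✓
C6: sp3 ✓
C7: sp2
C8: sp
C9: sp2
C10: sp3 ✓
C11: sp
C1, C4, C5, C6, C10 → 5 sp3 carbons.

5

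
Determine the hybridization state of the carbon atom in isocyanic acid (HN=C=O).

sp

The carbon atom is sp: 2 σ bonds, plus two π bonds, 2 electron-density regions.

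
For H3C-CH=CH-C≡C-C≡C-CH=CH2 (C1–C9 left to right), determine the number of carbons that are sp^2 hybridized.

4

C1: sp3
C2: sp2 ✓
C3: sp2 ✓
C4: sp
C5: sp
C6: sp
C7: sp
C8: sp2 ✓
C9: sp2 ✓
C2, C3, C8, C9 → 4 sp2 carbons.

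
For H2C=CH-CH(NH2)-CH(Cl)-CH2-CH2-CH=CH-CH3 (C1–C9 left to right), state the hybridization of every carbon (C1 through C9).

C1 sp2, C2 sp2, C3 sp3, C4 sp3, C5 sp3, C6 sp3, C7 sp2, C8 sp2, C9 sp3

C1 (3 σ bonds, plus one π bond) has steric number 3: sp2.
C2: 3 σ bonds, plus one π bond; 3 regions of electron density → sp2.
C3: 4 σ bonds — 4 electron domains, sp3.
C4: 4 σ bonds — 4 electron domains, sp3.
C5 — 4 σ bonds. Steric number 4, so sp3.
C6 carries 4 σ bonds, giving a steric number of 4, so it is sp3.
C7: 3 σ bonds, plus one π bond — 3 electron domains, sp2.
C8 is sp2: 3 σ bonds, plus one π bond, 3 electron-density regions.
C9 — 4 σ bonds. Steric number 4, so sp3.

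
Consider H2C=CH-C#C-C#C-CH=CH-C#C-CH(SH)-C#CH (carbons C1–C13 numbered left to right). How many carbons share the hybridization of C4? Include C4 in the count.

C4 is sp (two π bonds).
C1: sp2
C2: sp2
C3: sp ✓
C4: sp ✓
C5: sp ✓
C6: sp ✓
C7: sp2
C8: sp2
C9: sp ✓
C10: sp ✓
C11: sp3
C12: sp ✓
C13: sp ✓
8 carbons are sp.

8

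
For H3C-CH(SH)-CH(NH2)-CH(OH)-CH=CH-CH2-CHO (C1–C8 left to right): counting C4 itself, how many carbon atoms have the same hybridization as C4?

C4 is sp3 (only σ bonds).
C1: sp3 ✓
C2: sp3 ✓
C3: sp3 ✓
C4: sp3 ✓
C5: sp2
C6: sp2
C7: sp3 ✓
C8: sp2
5 carbons are sp3.

5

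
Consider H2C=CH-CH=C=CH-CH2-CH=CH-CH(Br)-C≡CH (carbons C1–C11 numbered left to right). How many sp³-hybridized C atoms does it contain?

C1: sp2
C2: sp2
C3: sp2
C4: sp
C5: sp2
C6: sp3 ✓
C7: sp2
C8: sp2
C9: sp3 ✓
C10: sp
C11: sp
C6, C9 → 2 sp3 carbons.

2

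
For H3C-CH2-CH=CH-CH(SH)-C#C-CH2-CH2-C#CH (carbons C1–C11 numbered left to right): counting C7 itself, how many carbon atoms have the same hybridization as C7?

4

C7 is sp (two π bonds).
C1: sp3
C2: sp3
C3: sp2
C4: sp2
C5: sp3
C6: sp ✓
C7: sp ✓
C8: sp3
C9: sp3
C10: sp ✓
C11: sp ✓
4 carbons are sp.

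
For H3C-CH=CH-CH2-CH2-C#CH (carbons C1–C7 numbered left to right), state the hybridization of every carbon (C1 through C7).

C1 sp3, C2 sp2, C3 sp2, C4 sp3, C5 sp3, C6 sp, C7 sp

C1 (4 σ bonds) has steric number 4: sp3.
C2: 3 σ bonds, plus one π bond; 3 regions of electron density → sp2.
C3 (3 σ bonds, plus one π bond) has steric number 3: sp2.
C4 has 4 σ bonds: steric number 4 → sp3.
C5: 4 σ bonds — 4 electron domains, sp3.
C6 is sp: 2 σ bonds, plus two π bonds, 2 electron-density regions.
C7 — 2 σ bonds, plus two π bonds. Steric number 2, so sp.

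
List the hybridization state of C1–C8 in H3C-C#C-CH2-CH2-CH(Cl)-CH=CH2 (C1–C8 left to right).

C1 (4 σ bonds) has steric number 4: sp3.
C2: 2 σ bonds, plus two π bonds — 2 electron domains, sp.
C3 (2 σ bonds, plus two π bonds) has steric number 2: sp.
C4: 4 σ bonds — 4 electron domains, sp3.
C5 carries 4 σ bonds, giving a steric number of 4, so it is sp3.
C6 has 4 σ bonds: steric number 4 → sp3.
C7: 3 σ bonds, plus one π bond; 3 regions of electron density → sp2.
C8 — 3 σ bonds, plus one π bond. Steric number 3, so sp2.

C1 sp3, C2 sp, C3 sp, C4 sp3, C5 sp3, C6 sp3, C7 sp2, C8 sp2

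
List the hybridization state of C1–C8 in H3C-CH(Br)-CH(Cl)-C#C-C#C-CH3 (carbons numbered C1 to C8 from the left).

C1: 4 σ bonds; 4 regions of electron density → sp3.
C2: 4 σ bonds; 4 regions of electron density → sp3.
C3 has 4 σ bonds: steric number 4 → sp3.
C4: 2 σ bonds, plus two π bonds — 2 electron domains, sp.
C5 is sp: 2 σ bonds, plus two π bonds, 2 electron-density regions.
C6 — 2 σ bonds, plus two π bonds. Steric number 2, so sp.
C7 carries 2 σ bonds, plus two π bonds, giving a steric number of 2, so it is sp.
C8: 4 σ bonds — 4 electron domains, sp3.

C1 sp3, C2 sp3, C3 sp3, C4 sp, C5 sp, C6 sp, C7 sp, C8 sp3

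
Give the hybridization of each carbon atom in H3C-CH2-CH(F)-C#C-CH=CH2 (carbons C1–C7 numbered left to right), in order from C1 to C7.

C1 (4 σ bonds) has steric number 4: sp3.
C2 has 4 σ bonds: steric number 4 → sp3.
C3: 4 σ bonds — 4 electron domains, sp3.
C4 has 2 σ bonds, plus two π bonds: steric number 2 → sp.
C5 — 2 σ bonds, plus two π bonds. Steric number 2, so sp.
C6: 3 σ bonds, plus one π bond — 3 electron domains, sp2.
C7: 3 σ bonds, plus one π bond — 3 electron domains, sp2.

C1 sp3, C2 sp3, C3 sp3, C4 sp, C5 sp, C6 sp2, C7 sp2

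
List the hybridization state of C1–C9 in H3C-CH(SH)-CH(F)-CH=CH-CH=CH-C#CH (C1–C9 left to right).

C1 sp3, C2 sp3, C3 sp3, C4 sp2, C5 sp2, C6 sp2, C7 sp2, C8 sp, C9 sp

C1: 4 σ bonds — 4 electron domains, sp3.
C2 has 4 σ bonds: steric number 4 → sp3.
C3 has 4 σ bonds: steric number 4 → sp3.
C4 has 3 σ bonds, plus one π bond: steric number 3 → sp2.
C5 (3 σ bonds, plus one π bond) has steric number 3: sp2.
C6 (3 σ bonds, plus one π bond) has steric number 3: sp2.
C7 (3 σ bonds, plus one π bond) has steric number 3: sp2.
C8 — 2 σ bonds, plus two π bonds. Steric number 2, so sp.
C9: 2 σ bonds, plus two π bonds; 2 regions of electron density → sp.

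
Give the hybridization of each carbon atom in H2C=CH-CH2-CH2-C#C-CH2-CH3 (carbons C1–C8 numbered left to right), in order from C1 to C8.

C1: 3 σ bonds, plus one π bond; 3 regions of electron density → sp2.
C2 (3 σ bonds, plus one π bond) has steric number 3: sp2.
C3: 4 σ bonds — 4 electron domains, sp3.
C4 has 4 σ bonds: steric number 4 → sp3.
C5 has 2 σ bonds, plus two π bonds: steric number 2 → sp.
C6 — 2 σ bonds, plus two π bonds. Steric number 2, so sp.
C7 is sp3: 4 σ bonds, 4 electron-density regions.
C8: 4 σ bonds; 4 regions of electron density → sp3.

C1 sp2, C2 sp2, C3 sp3, C4 sp3, C5 sp, C6 sp, C7 sp3, C8 sp3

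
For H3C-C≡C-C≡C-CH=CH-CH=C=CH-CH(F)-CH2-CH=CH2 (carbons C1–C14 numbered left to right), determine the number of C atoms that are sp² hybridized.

6

C1: sp3
C2: sp
C3: sp
C4: sp
C5: sp
C6: sp2 ✓
C7: sp2 ✓
C8: sp2 ✓
C9: sp
C10: sp2 ✓
C11: sp3
C12: sp3
C13: sp2 ✓
C14: sp2 ✓
C6, C7, C8, C10, C13, C14 → 6 sp2 carbons.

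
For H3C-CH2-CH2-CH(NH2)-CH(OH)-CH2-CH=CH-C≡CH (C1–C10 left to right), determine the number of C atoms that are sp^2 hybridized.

2

C1: sp3
C2: sp3
C3: sp3
C4: sp3
C5: sp3
C6: sp3
C7: sp2 ✓
C8: sp2 ✓
C9: sp
C10: sp
C7, C8 → 2 sp2 carbons.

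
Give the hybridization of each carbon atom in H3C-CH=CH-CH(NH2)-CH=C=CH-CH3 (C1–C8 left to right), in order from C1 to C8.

C1: 4 σ bonds; 4 regions of electron density → sp3.
C2 (3 σ bonds, plus one π bond) has steric number 3: sp2.
C3 (3 σ bonds, plus one π bond) has steric number 3: sp2.
C4 (4 σ bonds) has steric number 4: sp3.
C5 is sp2: 3 σ bonds, plus one π bond, 3 electron-density regions.
C6 has 2 σ bonds, plus two π bonds: steric number 2 → sp.
C7: 3 σ bonds, plus one π bond — 3 electron domains, sp2.
C8: 4 σ bonds — 4 electron domains, sp3.

C1 sp3, C2 sp2, C3 sp2, C4 sp3, C5 sp2, C6 sp, C7 sp2, C8 sp3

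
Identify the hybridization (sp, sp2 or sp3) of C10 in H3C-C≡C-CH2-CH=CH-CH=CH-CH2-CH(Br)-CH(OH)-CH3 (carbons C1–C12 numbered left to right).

C10 has 4 σ bonds: steric number 4 → sp3.

sp3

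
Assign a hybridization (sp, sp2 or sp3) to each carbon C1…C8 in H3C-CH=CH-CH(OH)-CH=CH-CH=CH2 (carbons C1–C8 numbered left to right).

C1 is sp3: 4 σ bonds, 4 electron-density regions.
C2 (3 σ bonds, plus one π bond) has steric number 3: sp2.
C3 has 3 σ bonds, plus one π bond: steric number 3 → sp2.
C4: 4 σ bonds; 4 regions of electron density → sp3.
C5 has 3 σ bonds, plus one π bond: steric number 3 → sp2.
C6 is sp2: 3 σ bonds, plus one π bond, 3 electron-density regions.
C7 — 3 σ bonds, plus one π bond. Steric number 3, so sp2.
C8 carries 3 σ bonds, plus one π bond, giving a steric number of 3, so it is sp2.

C1 sp3, C2 sp2, C3 sp2, C4 sp3, C5 sp2, C6 sp2, C7 sp2, C8 sp2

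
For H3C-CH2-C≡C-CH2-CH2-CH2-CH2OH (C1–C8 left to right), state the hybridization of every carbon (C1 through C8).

C1 sp3, C2 sp3, C3 sp, C4 sp, C5 sp3, C6 sp3, C7 sp3, C8 sp3

C1 — 4 σ bonds. Steric number 4, so sp3.
C2 is sp3: 4 σ bonds, 4 electron-density regions.
C3: 2 σ bonds, plus two π bonds; 2 regions of electron density → sp.
C4 — 2 σ bonds, plus two π bonds. Steric number 2, so sp.
C5 (4 σ bonds) has steric number 4: sp3.
C6 carries 4 σ bonds, giving a steric number of 4, so it is sp3.
C7 — 4 σ bonds. Steric number 4, so sp3.
C8 carries 4 σ bonds, giving a steric number of 4, so it is sp3.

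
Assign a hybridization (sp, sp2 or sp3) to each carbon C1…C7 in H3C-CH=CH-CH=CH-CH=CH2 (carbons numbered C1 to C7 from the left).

C1 sp3, C2 sp2, C3 sp2, C4 sp2, C5 sp2, C6 sp2, C7 sp2

C1 is sp3: 4 σ bonds, 4 electron-density regions.
C2 carries 3 σ bonds, plus one π bond, giving a steric number of 3, so it is sp2.
C3 has 3 σ bonds, plus one π bond: steric number 3 → sp2.
C4 has 3 σ bonds, plus one π bond: steric number 3 → sp2.
C5 is sp2: 3 σ bonds, plus one π bond, 3 electron-density regions.
C6 carries 3 σ bonds, plus one π bond, giving a steric number of 3, so it is sp2.
C7 (3 σ bonds, plus one π bond) has steric number 3: sp2.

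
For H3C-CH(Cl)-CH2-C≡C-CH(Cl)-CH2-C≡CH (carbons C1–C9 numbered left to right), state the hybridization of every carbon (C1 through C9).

C1: 4 σ bonds — 4 electron domains, sp3.
C2 has 4 σ bonds: steric number 4 → sp3.
C3 (4 σ bonds) has steric number 4: sp3.
C4: 2 σ bonds, plus two π bonds; 2 regions of electron density → sp.
C5 has 2 σ bonds, plus two π bonds: steric number 2 → sp.
C6: 4 σ bonds; 4 regions of electron density → sp3.
C7: 4 σ bonds — 4 electron domains, sp3.
C8 (2 σ bonds, plus two π bonds) has steric number 2: sp.
C9 — 2 σ bonds, plus two π bonds. Steric number 2, so sp.

C1 sp3, C2 sp3, C3 sp3, C4 sp, C5 sp, C6 sp3, C7 sp3, C8 sp, C9 sp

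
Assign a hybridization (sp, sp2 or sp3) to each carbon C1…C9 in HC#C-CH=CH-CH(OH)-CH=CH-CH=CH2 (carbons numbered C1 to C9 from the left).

C1: 2 σ bonds, plus two π bonds — 2 electron domains, sp.
C2 carries 2 σ bonds, plus two π bonds, giving a steric number of 2, so it is sp.
C3 (3 σ bonds, plus one π bond) has steric number 3: sp2.
C4: 3 σ bonds, plus one π bond; 3 regions of electron density → sp2.
C5 (4 σ bonds) has steric number 4: sp3.
C6 has 3 σ bonds, plus one π bond: steric number 3 → sp2.
C7 carries 3 σ bonds, plus one π bond, giving a steric number of 3, so it is sp2.
C8 carries 3 σ bonds, plus one π bond, giving a steric number of 3, so it is sp2.
C9 is sp2: 3 σ bonds, plus one π bond, 3 electron-density regions.

C1 sp, C2 sp, C3 sp2, C4 sp2, C5 sp3, C6 sp2, C7 sp2, C8 sp2, C9 sp2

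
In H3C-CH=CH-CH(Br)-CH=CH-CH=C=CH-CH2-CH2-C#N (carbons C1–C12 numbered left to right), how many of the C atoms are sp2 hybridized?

6

C1: sp3
C2: sp2 ✓
C3: sp2 ✓
C4: sp3
C5: sp2 ✓
C6: sp2 ✓
C7: sp2 ✓
C8: sp
C9: sp2 ✓
C10: sp3
C11: sp3
C12: sp
C2, C3, C5, C6, C7, C9 → 6 sp2 carbons.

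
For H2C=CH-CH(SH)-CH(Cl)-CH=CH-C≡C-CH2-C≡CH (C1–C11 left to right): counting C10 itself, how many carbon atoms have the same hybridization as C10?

4

C10 is sp (two π bonds).
C1: sp2
C2: sp2
C3: sp3
C4: sp3
C5: sp2
C6: sp2
C7: sp ✓
C8: sp ✓
C9: sp3
C10: sp ✓
C11: sp ✓
4 carbons are sp.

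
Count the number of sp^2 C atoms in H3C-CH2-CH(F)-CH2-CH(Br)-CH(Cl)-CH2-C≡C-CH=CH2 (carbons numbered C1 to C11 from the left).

C1: sp3
C2: sp3
C3: sp3
C4: sp3
C5: sp3
C6: sp3
C7: sp3
C8: sp
C9: sp
C10: sp2 ✓
C11: sp2 ✓
C10, C11 → 2 sp2 carbons.

2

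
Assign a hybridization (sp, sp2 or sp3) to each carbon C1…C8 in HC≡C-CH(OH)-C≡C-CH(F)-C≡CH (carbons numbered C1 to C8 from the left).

C1: 2 σ bonds, plus two π bonds; 2 regions of electron density → sp.
C2 is sp: 2 σ bonds, plus two π bonds, 2 electron-density regions.
C3 carries 4 σ bonds, giving a steric number of 4, so it is sp3.
C4: 2 σ bonds, plus two π bonds; 2 regions of electron density → sp.
C5 has 2 σ bonds, plus two π bonds: steric number 2 → sp.
C6 carries 4 σ bonds, giving a steric number of 4, so it is sp3.
C7 carries 2 σ bonds, plus two π bonds, giving a steric number of 2, so it is sp.
C8: 2 σ bonds, plus two π bonds — 2 electron domains, sp.

C1 sp, C2 sp, C3 sp3, C4 sp, C5 sp, C6 sp3, C7 sp, C8 sp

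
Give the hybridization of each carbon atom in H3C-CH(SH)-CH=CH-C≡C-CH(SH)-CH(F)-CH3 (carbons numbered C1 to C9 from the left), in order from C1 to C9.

C1 sp3, C2 sp3, C3 sp2, C4 sp2, C5 sp, C6 sp, C7 sp3, C8 sp3, C9 sp3

C1: 4 σ bonds; 4 regions of electron density → sp3.
C2 carries 4 σ bonds, giving a steric number of 4, so it is sp3.
C3: 3 σ bonds, plus one π bond; 3 regions of electron density → sp2.
C4 (3 σ bonds, plus one π bond) has steric number 3: sp2.
C5: 2 σ bonds, plus two π bonds; 2 regions of electron density → sp.
C6: 2 σ bonds, plus two π bonds — 2 electron domains, sp.
C7 (4 σ bonds) has steric number 4: sp3.
C8 carries 4 σ bonds, giving a steric number of 4, so it is sp3.
C9 has 4 σ bonds: steric number 4 → sp3.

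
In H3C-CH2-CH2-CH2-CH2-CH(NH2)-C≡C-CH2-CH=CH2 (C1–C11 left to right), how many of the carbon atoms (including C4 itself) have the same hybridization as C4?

7

C4 is sp3 (only σ bonds).
C1: sp3 ✓
C2: sp3 ✓
C3: sp3 ✓
C4: sp3 ✓
C5: sp3 ✓
C6: sp3 ✓
C7: sp
C8: sp
C9: sp3 ✓
C10: sp2
C11: sp2
7 carbons are sp3.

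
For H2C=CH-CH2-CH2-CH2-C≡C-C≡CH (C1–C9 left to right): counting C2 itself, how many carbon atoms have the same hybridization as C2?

2

C2 is sp2 (one π bond).
C1: sp2 ✓
C2: sp2 ✓
C3: sp3
C4: sp3
C5: sp3
C6: sp
C7: sp
C8: sp
C9: sp
2 carbons are sp2.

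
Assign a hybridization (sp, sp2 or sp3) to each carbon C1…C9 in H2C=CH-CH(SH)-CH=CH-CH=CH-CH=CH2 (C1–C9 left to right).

C1 sp2, C2 sp2, C3 sp3, C4 sp2, C5 sp2, C6 sp2, C7 sp2, C8 sp2, C9 sp2

C1: 3 σ bonds, plus one π bond; 3 regions of electron density → sp2.
C2 carries 3 σ bonds, plus one π bond, giving a steric number of 3, so it is sp2.
C3: 4 σ bonds; 4 regions of electron density → sp3.
C4 has 3 σ bonds, plus one π bond: steric number 3 → sp2.
C5: 3 σ bonds, plus one π bond — 3 electron domains, sp2.
C6 has 3 σ bonds, plus one π bond: steric number 3 → sp2.
C7 carries 3 σ bonds, plus one π bond, giving a steric number of 3, so it is sp2.
C8 has 3 σ bonds, plus one π bond: steric number 3 → sp2.
C9 is sp2: 3 σ bonds, plus one π bond, 3 electron-density regions.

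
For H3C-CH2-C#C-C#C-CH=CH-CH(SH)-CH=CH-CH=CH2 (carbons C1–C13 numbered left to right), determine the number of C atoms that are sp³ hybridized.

3

C1: sp3 ✓
C2: sp3 ✓
C3: sp
C4: sp
C5: sp
C6: sp
C7: sp2
C8: sp2
C9: sp3 ✓
C10: sp2
C11: sp2
C12: sp2
C13: sp2
C1, C2, C9 → 3 sp3 carbons.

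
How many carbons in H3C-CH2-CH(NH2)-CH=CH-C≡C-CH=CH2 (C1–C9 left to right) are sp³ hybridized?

C1: sp3 ✓
C2: sp3 ✓
C3: sp3 ✓
C4: sp2
C5: sp2
C6: sp
C7: sp
C8: sp2
C9: sp2
C1, C2, C3 → 3 sp3 carbons.

3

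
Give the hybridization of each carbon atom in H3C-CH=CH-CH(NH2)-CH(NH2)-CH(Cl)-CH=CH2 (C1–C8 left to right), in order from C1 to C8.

C1 sp3, C2 sp2, C3 sp2, C4 sp3, C5 sp3, C6 sp3, C7 sp2, C8 sp2

C1 is sp3: 4 σ bonds, 4 electron-density regions.
C2 — 3 σ bonds, plus one π bond. Steric number 3, so sp2.
C3 is sp2: 3 σ bonds, plus one π bond, 3 electron-density regions.
C4 carries 4 σ bonds, giving a steric number of 4, so it is sp3.
C5 (4 σ bonds) has steric number 4: sp3.
C6 (4 σ bonds) has steric number 4: sp3.
C7 — 3 σ bonds, plus one π bond. Steric number 3, so sp2.
C8: 3 σ bonds, plus one π bond; 3 regions of electron density → sp2.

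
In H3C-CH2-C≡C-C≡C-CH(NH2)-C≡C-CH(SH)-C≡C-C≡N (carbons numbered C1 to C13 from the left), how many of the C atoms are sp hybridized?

9

C1: sp3
C2: sp3
C3: sp ✓
C4: sp ✓
C5: sp ✓
C6: sp ✓
C7: sp3
C8: sp ✓
C9: sp ✓
C10: sp3
C11: sp ✓
C12: sp ✓
C13: sp ✓
C3, C4, C5, C6, C8, C9, C11, C12, C13 → 9 sp carbons.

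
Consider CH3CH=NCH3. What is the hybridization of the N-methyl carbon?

sp³

The N-methyl carbon is sp3: 4 σ bonds, 4 electron-density regions.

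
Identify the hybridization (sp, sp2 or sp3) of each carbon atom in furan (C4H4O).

Each carbon atom — 3 σ bonds, plus one π bond. Steric number 3, so sp2.

sp2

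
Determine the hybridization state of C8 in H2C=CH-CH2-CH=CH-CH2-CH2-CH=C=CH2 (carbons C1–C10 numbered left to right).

C8 has 3 σ bonds, plus one π bond: steric number 3 → sp2.

sp^2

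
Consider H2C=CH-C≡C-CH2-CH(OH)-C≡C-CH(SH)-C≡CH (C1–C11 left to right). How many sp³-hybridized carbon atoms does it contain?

3

C1: sp2
C2: sp2
C3: sp
C4: sp
C5: sp3 ✓
C6: sp3 ✓
C7: sp
C8: sp
C9: sp3 ✓
C10: sp
C11: sp
C5, C6, C9 → 3 sp3 carbons.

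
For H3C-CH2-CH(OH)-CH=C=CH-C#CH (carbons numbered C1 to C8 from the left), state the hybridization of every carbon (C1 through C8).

C1 sp3, C2 sp3, C3 sp3, C4 sp2, C5 sp, C6 sp2, C7 sp, C8 sp

C1: 4 σ bonds; 4 regions of electron density → sp3.
C2 carries 4 σ bonds, giving a steric number of 4, so it is sp3.
C3 carries 4 σ bonds, giving a steric number of 4, so it is sp3.
C4: 3 σ bonds, plus one π bond; 3 regions of electron density → sp2.
C5 (2 σ bonds, plus two π bonds) has steric number 2: sp.
C6 carries 3 σ bonds, plus one π bond, giving a steric number of 3, so it is sp2.
C7: 2 σ bonds, plus two π bonds; 2 regions of electron density → sp.
C8 — 2 σ bonds, plus two π bonds. Steric number 2, so sp.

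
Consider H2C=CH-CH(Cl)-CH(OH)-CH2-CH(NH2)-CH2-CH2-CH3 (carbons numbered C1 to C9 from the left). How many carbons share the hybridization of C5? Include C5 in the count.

C5 is sp3 (only σ bonds).
C1: sp2
C2: sp2
C3: sp3 ✓
C4: sp3 ✓
C5: sp3 ✓
C6: sp3 ✓
C7: sp3 ✓
C8: sp3 ✓
C9: sp3 ✓
7 carbons are sp3.

7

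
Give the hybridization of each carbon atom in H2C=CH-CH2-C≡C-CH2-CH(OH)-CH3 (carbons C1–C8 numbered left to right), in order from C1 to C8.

C1 sp2, C2 sp2, C3 sp3, C4 sp, C5 sp, C6 sp3, C7 sp3, C8 sp3

C1 carries 3 σ bonds, plus one π bond, giving a steric number of 3, so it is sp2.
C2 (3 σ bonds, plus one π bond) has steric number 3: sp2.
C3 is sp3: 4 σ bonds, 4 electron-density regions.
C4: 2 σ bonds, plus two π bonds; 2 regions of electron density → sp.
C5: 2 σ bonds, plus two π bonds — 2 electron domains, sp.
C6 carries 4 σ bonds, giving a steric number of 4, so it is sp3.
C7 (4 σ bonds) has steric number 4: sp3.
C8 (4 σ bonds) has steric number 4: sp3.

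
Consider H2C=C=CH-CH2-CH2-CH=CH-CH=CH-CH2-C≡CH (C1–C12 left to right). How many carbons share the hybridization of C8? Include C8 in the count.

6

C8 is sp2 (one π bond).
C1: sp2 ✓
C2: sp
C3: sp2 ✓
C4: sp3
C5: sp3
C6: sp2 ✓
C7: sp2 ✓
C8: sp2 ✓
C9: sp2 ✓
C10: sp3
C11: sp
C12: sp
6 carbons are sp2.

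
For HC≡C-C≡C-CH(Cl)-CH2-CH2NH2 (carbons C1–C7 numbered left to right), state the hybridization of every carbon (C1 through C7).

C1 — 2 σ bonds, plus two π bonds. Steric number 2, so sp.
C2 is sp: 2 σ bonds, plus two π bonds, 2 electron-density regions.
C3 — 2 σ bonds, plus two π bonds. Steric number 2, so sp.
C4: 2 σ bonds, plus two π bonds; 2 regions of electron density → sp.
C5 is sp3: 4 σ bonds, 4 electron-density regions.
C6 is sp3: 4 σ bonds, 4 electron-density regions.
C7 is sp3: 4 σ bonds, 4 electron-density regions.

C1 sp, C2 sp, C3 sp, C4 sp, C5 sp3, C6 sp3, C7 sp3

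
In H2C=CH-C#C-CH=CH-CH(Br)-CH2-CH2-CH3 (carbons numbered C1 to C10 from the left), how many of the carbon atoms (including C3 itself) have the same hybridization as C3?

2

C3 is sp (two π bonds).
C1: sp2
C2: sp2
C3: sp ✓
C4: sp ✓
C5: sp2
C6: sp2
C7: sp3
C8: sp3
C9: sp3
C10: sp3
2 carbons are sp.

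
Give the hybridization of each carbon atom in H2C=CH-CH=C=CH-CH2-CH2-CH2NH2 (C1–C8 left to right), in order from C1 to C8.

C1 carries 3 σ bonds, plus one π bond, giving a steric number of 3, so it is sp2.
C2 — 3 σ bonds, plus one π bond. Steric number 3, so sp2.
C3: 3 σ bonds, plus one π bond — 3 electron domains, sp2.
C4 is sp: 2 σ bonds, plus two π bonds, 2 electron-density regions.
C5: 3 σ bonds, plus one π bond; 3 regions of electron density → sp2.
C6 is sp3: 4 σ bonds, 4 electron-density regions.
C7: 4 σ bonds — 4 electron domains, sp3.
C8: 4 σ bonds — 4 electron domains, sp3.

C1 sp2, C2 sp2, C3 sp2, C4 sp, C5 sp2, C6 sp3, C7 sp3, C8 sp3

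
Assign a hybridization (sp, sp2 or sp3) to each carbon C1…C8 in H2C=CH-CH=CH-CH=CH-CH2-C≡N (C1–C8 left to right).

C1 sp2, C2 sp2, C3 sp2, C4 sp2, C5 sp2, C6 sp2, C7 sp3, C8 sp

C1 is sp2: 3 σ bonds, plus one π bond, 3 electron-density regions.
C2 carries 3 σ bonds, plus one π bond, giving a steric number of 3, so it is sp2.
C3 has 3 σ bonds, plus one π bond: steric number 3 → sp2.
C4 — 3 σ bonds, plus one π bond. Steric number 3, so sp2.
C5 is sp2: 3 σ bonds, plus one π bond, 3 electron-density regions.
C6 has 3 σ bonds, plus one π bond: steric number 3 → sp2.
C7 (4 σ bonds) has steric number 4: sp3.
C8: 2 σ bonds, plus two π bonds — 2 electron domains, sp.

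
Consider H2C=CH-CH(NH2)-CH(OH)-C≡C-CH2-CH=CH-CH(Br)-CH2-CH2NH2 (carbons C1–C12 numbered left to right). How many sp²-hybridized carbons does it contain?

4

C1: sp2 ✓
C2: sp2 ✓
C3: sp3
C4: sp3
C5: sp
C6: sp
C7: sp3
C8: sp2 ✓
C9: sp2 ✓
C10: sp3
C11: sp3
C12: sp3
C1, C2, C8, C9 → 4 sp2 carbons.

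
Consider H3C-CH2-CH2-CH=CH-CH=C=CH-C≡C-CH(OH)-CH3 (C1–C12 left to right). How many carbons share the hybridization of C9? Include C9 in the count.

C9 is sp (two π bonds).
C1: sp3
C2: sp3
C3: sp3
C4: sp2
C5: sp2
C6: sp2
C7: sp ✓
C8: sp2
C9: sp ✓
C10: sp ✓
C11: sp3
C12: sp3
3 carbons are sp.

3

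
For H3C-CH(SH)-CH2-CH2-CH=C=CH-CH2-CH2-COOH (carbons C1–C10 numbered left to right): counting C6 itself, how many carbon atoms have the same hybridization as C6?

1

C6 is sp (two π bonds).
C1: sp3
C2: sp3
C3: sp3
C4: sp3
C5: sp2
C6: sp ✓
C7: sp2
C8: sp3
C9: sp3
C10: sp2
1 carbon is sp.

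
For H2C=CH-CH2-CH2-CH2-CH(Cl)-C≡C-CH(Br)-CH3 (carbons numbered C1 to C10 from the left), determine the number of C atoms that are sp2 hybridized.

2

C1: sp2 ✓
C2: sp2 ✓
C3: sp3
C4: sp3
C5: sp3
C6: sp3
C7: sp
C8: sp
C9: sp3
C10: sp3
C1, C2 → 2 sp2 carbons.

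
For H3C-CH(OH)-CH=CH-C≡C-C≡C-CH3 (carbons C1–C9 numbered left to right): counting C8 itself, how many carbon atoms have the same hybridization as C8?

C8 is sp (two π bonds).
C1: sp3
C2: sp3
C3: sp2
C4: sp2
C5: sp ✓
C6: sp ✓
C7: sp ✓
C8: sp ✓
C9: sp3
4 carbons are sp.

4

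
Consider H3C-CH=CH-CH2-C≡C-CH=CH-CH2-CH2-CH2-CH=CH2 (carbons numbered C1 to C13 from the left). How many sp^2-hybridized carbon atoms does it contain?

6

C1: sp3
C2: sp2 ✓
C3: sp2 ✓
C4: sp3
C5: sp
C6: sp
C7: sp2 ✓
C8: sp2 ✓
C9: sp3
C10: sp3
C11: sp3
C12: sp2 ✓
C13: sp2 ✓
C2, C3, C7, C8, C12, C13 → 6 sp2 carbons.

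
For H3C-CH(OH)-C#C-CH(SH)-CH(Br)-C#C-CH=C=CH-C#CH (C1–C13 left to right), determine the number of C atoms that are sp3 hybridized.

4

C1: sp3 ✓
C2: sp3 ✓
C3: sp
C4: sp
C5: sp3 ✓
C6: sp3 ✓
C7: sp
C8: sp
C9: sp2
C10: sp
C11: sp2
C12: sp
C13: sp
C1, C2, C5, C6 → 4 sp3 carbons.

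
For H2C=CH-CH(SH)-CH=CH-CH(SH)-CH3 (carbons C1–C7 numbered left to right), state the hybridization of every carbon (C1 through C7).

C1 sp2, C2 sp2, C3 sp3, C4 sp2, C5 sp2, C6 sp3, C7 sp3

C1 carries 3 σ bonds, plus one π bond, giving a steric number of 3, so it is sp2.
C2: 3 σ bonds, plus one π bond — 3 electron domains, sp2.
C3 (4 σ bonds) has steric number 4: sp3.
C4 (3 σ bonds, plus one π bond) has steric number 3: sp2.
C5 (3 σ bonds, plus one π bond) has steric number 3: sp2.
C6: 4 σ bonds — 4 electron domains, sp3.
C7 — 4 σ bonds. Steric number 4, so sp3.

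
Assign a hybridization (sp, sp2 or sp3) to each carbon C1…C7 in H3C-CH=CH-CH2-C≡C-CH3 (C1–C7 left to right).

C1 sp3, C2 sp2, C3 sp2, C4 sp3, C5 sp, C6 sp, C7 sp3

C1 carries 4 σ bonds, giving a steric number of 4, so it is sp3.
C2 carries 3 σ bonds, plus one π bond, giving a steric number of 3, so it is sp2.
C3 carries 3 σ bonds, plus one π bond, giving a steric number of 3, so it is sp2.
C4 carries 4 σ bonds, giving a steric number of 4, so it is sp3.
C5 — 2 σ bonds, plus two π bonds. Steric number 2, so sp.
C6: 2 σ bonds, plus two π bonds — 2 electron domains, sp.
C7 (4 σ bonds) has steric number 4: sp3.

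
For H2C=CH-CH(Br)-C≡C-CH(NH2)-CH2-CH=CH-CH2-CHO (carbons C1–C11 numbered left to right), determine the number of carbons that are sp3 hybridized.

4

C1: sp2
C2: sp2
C3: sp3 ✓
C4: sp
C5: sp
C6: sp3 ✓
C7: sp3 ✓
C8: sp2
C9: sp2
C10: sp3 ✓
C11: sp2
C3, C6, C7, C10 → 4 sp3 carbons.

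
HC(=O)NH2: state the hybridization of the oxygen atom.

sp^2

The oxygen atom: 1 σ bond and 2 lone pairs, plus one π bond; 3 regions of electron density → sp2.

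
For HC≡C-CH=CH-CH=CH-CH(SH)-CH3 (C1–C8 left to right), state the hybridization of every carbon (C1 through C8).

C1 sp, C2 sp, C3 sp2, C4 sp2, C5 sp2, C6 sp2, C7 sp3, C8 sp3

C1 — 2 σ bonds, plus two π bonds. Steric number 2, so sp.
C2 has 2 σ bonds, plus two π bonds: steric number 2 → sp.
C3 (3 σ bonds, plus one π bond) has steric number 3: sp2.
C4 is sp2: 3 σ bonds, plus one π bond, 3 electron-density regions.
C5 carries 3 σ bonds, plus one π bond, giving a steric number of 3, so it is sp2.
C6 carries 3 σ bonds, plus one π bond, giving a steric number of 3, so it is sp2.
C7: 4 σ bonds — 4 electron domains, sp3.
C8 (4 σ bonds) has steric number 4: sp3.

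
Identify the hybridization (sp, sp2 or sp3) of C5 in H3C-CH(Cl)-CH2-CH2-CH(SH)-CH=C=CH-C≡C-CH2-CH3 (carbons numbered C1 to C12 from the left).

C5 has 4 σ bonds: steric number 4 → sp3.

sp³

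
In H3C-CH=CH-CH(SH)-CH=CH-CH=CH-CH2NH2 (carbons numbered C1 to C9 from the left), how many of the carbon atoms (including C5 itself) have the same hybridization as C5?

C5 is sp2 (one π bond).
C1: sp3
C2: sp2 ✓
C3: sp2 ✓
C4: sp3
C5: sp2 ✓
C6: sp2 ✓
C7: sp2 ✓
C8: sp2 ✓
C9: sp3
6 carbons are sp2.

6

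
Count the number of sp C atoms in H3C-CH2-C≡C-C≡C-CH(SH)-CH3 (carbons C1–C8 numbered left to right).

C1: sp3
C2: sp3
C3: sp ✓
C4: sp ✓
C5: sp ✓
C6: sp ✓
C7: sp3
C8: sp3
C3, C4, C5, C6 → 4 sp carbons.

4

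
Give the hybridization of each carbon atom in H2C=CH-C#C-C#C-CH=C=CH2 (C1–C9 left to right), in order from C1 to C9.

C1 carries 3 σ bonds, plus one π bond, giving a steric number of 3, so it is sp2.
C2 is sp2: 3 σ bonds, plus one π bond, 3 electron-density regions.
C3 carries 2 σ bonds, plus two π bonds, giving a steric number of 2, so it is sp.
C4 — 2 σ bonds, plus two π bonds. Steric number 2, so sp.
C5 — 2 σ bonds, plus two π bonds. Steric number 2, so sp.
C6 carries 2 σ bonds, plus two π bonds, giving a steric number of 2, so it is sp.
C7 (3 σ bonds, plus one π bond) has steric number 3: sp2.
C8: 2 σ bonds, plus two π bonds; 2 regions of electron density → sp.
C9 is sp2: 3 σ bonds, plus one π bond, 3 electron-density regions.

C1 sp2, C2 sp2, C3 sp, C4 sp, C5 sp, C6 sp, C7 sp2, C8 sp, C9 sp2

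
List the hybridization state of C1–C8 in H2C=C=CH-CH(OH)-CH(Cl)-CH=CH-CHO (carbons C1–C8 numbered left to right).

C1 sp2, C2 sp, C3 sp2, C4 sp3, C5 sp3, C6 sp2, C7 sp2, C8 sp2

C1 carries 3 σ bonds, plus one π bond, giving a steric number of 3, so it is sp2.
C2: 2 σ bonds, plus two π bonds — 2 electron domains, sp.
C3 carries 3 σ bonds, plus one π bond, giving a steric number of 3, so it is sp2.
C4: 4 σ bonds; 4 regions of electron density → sp3.
C5 is sp3: 4 σ bonds, 4 electron-density regions.
C6: 3 σ bonds, plus one π bond; 3 regions of electron density → sp2.
C7 has 3 σ bonds, plus one π bond: steric number 3 → sp2.
C8 has 3 σ bonds, plus one π bond: steric number 3 → sp2.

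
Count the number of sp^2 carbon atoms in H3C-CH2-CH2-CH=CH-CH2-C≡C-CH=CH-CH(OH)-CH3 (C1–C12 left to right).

C1: sp3
C2: sp3
C3: sp3
C4: sp2 ✓
C5: sp2 ✓
C6: sp3
C7: sp
C8: sp
C9: sp2 ✓
C10: sp2 ✓
C11: sp3
C12: sp3
C4, C5, C9, C10 → 4 sp2 carbons.

4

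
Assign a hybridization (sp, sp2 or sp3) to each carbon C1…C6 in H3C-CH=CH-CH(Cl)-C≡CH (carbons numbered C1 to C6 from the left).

C1 sp3, C2 sp2, C3 sp2, C4 sp3, C5 sp, C6 sp

C1 carries 4 σ bonds, giving a steric number of 4, so it is sp3.
C2 (3 σ bonds, plus one π bond) has steric number 3: sp2.
C3 carries 3 σ bonds, plus one π bond, giving a steric number of 3, so it is sp2.
C4 is sp3: 4 σ bonds, 4 electron-density regions.
C5 — 2 σ bonds, plus two π bonds. Steric number 2, so sp.
C6 — 2 σ bonds, plus two π bonds. Steric number 2, so sp.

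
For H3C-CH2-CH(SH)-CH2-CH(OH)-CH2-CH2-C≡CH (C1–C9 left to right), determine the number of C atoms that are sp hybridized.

2

C1: sp3
C2: sp3
C3: sp3
C4: sp3
C5: sp3
C6: sp3
C7: sp3
C8: sp ✓
C9: sp ✓
C8, C9 → 2 sp carbons.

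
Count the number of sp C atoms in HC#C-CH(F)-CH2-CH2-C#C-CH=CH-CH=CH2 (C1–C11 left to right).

C1: sp ✓
C2: sp ✓
C3: sp3
C4: sp3
C5: sp3
C6: sp ✓
C7: sp ✓
C8: sp2
C9: sp2
C10: sp2
C11: sp2
C1, C2, C6, C7 → 4 sp carbons.

4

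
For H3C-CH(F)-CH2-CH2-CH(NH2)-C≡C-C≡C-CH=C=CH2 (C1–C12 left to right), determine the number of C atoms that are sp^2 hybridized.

C1: sp3
C2: sp3
C3: sp3
C4: sp3
C5: sp3
C6: sp
C7: sp
C8: sp
C9: sp
C10: sp2 ✓
C11: sp
C12: sp2 ✓
C10, C12 → 2 sp2 carbons.

2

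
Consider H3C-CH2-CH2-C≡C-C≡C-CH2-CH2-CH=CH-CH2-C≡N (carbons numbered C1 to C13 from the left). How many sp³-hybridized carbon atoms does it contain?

C1: sp3 ✓
C2: sp3 ✓
C3: sp3 ✓
C4: sp
C5: sp
C6: sp
C7: sp
C8: sp3 ✓
C9: sp3 ✓
C10: sp2
C11: sp2
C12: sp3 ✓
C13: sp
C1, C2, C3, C8, C9, C12 → 6 sp3 carbons.

6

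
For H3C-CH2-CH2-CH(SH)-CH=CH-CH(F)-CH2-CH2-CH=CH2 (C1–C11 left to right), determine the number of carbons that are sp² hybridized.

4

C1: sp3
C2: sp3
C3: sp3
C4: sp3
C5: sp2 ✓
C6: sp2 ✓
C7: sp3
C8: sp3
C9: sp3
C10: sp2 ✓
C11: sp2 ✓
C5, C6, C10, C11 → 4 sp2 carbons.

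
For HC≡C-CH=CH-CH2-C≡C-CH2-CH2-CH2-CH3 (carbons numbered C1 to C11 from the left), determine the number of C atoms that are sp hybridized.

4

C1: sp ✓
C2: sp ✓
C3: sp2
C4: sp2
C5: sp3
C6: sp ✓
C7: sp ✓
C8: sp3
C9: sp3
C10: sp3
C11: sp3
C1, C2, C6, C7 → 4 sp carbons.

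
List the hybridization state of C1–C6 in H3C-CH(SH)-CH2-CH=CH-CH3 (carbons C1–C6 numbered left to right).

C1 sp3, C2 sp3, C3 sp3, C4 sp2, C5 sp2, C6 sp3

C1 (4 σ bonds) has steric number 4: sp3.
C2: 4 σ bonds; 4 regions of electron density → sp3.
C3: 4 σ bonds — 4 electron domains, sp3.
C4 (3 σ bonds, plus one π bond) has steric number 3: sp2.
C5 is sp2: 3 σ bonds, plus one π bond, 3 electron-density regions.
C6: 4 σ bonds — 4 electron domains, sp3.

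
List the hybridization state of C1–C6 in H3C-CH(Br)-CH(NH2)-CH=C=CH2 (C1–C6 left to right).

C1 sp3, C2 sp3, C3 sp3, C4 sp2, C5 sp, C6 sp2

C1 carries 4 σ bonds, giving a steric number of 4, so it is sp3.
C2: 4 σ bonds — 4 electron domains, sp3.
C3 (4 σ bonds) has steric number 4: sp3.
C4 carries 3 σ bonds, plus one π bond, giving a steric number of 3, so it is sp2.
C5: 2 σ bonds, plus two π bonds; 2 regions of electron density → sp.
C6 has 3 σ bonds, plus one π bond: steric number 3 → sp2.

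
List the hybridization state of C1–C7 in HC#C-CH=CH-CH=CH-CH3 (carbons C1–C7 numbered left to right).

C1 is sp: 2 σ bonds, plus two π bonds, 2 electron-density regions.
C2 has 2 σ bonds, plus two π bonds: steric number 2 → sp.
C3 — 3 σ bonds, plus one π bond. Steric number 3, so sp2.
C4 (3 σ bonds, plus one π bond) has steric number 3: sp2.
C5: 3 σ bonds, plus one π bond — 3 electron domains, sp2.
C6 is sp2: 3 σ bonds, plus one π bond, 3 electron-density regions.
C7 has 4 σ bonds: steric number 4 → sp3.

C1 sp, C2 sp, C3 sp2, C4 sp2, C5 sp2, C6 sp2, C7 sp3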